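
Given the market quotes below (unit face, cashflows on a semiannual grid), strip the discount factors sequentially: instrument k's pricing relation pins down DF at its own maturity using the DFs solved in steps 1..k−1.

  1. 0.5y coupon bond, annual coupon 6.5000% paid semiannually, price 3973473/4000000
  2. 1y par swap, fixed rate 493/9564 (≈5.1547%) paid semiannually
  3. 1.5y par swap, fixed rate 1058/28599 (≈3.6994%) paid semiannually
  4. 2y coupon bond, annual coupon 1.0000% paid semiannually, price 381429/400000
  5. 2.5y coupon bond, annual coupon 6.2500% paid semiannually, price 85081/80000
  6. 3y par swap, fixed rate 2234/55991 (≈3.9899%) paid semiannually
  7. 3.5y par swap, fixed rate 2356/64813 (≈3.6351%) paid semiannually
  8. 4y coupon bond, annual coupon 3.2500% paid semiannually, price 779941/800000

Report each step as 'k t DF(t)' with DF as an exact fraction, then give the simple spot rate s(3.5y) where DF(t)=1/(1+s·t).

step 1 [0.5y] bond c/2=13/400: DF=(3973473/4000000 − 13/400·(0))/(1+13/400) = 9621/10000 ≈ 0.962100
step 2 [1y] swap r/2=493/19128: DF=(1 − 493/19128·(0.962100))/(1+493/19128) = 9507/10000 ≈ 0.950700
step 3 [1.5y] swap r/2=529/28599: DF=(1 − 529/28599·(0.962100+0.950700))/(1+529/28599) = 9471/10000 ≈ 0.947100
step 4 [2y] bond c/2=1/200: DF=(381429/400000 − 1/200·(0.962100+0.950700+0.947100))/(1+1/200) = 4673/5000 ≈ 0.934600
step 5 [2.5y] bond c/2=1/32: DF=(85081/80000 − 1/32·(0.962100+0.950700+0.947100+0.934600))/(1+1/32) = 9163/10000 ≈ 0.916300
step 6 [3y] swap r/2=1117/55991: DF=(1 − 1117/55991·(0.962100+0.950700+0.947100+0.934600+0.916300))/(1+1117/55991) = 8883/10000 ≈ 0.888300
step 7 [3.5y] swap r/2=1178/64813: DF=(1 − 1178/64813·(0.962100+0.950700+0.947100+0.934600+0.916300+0.888300))/(1+1178/64813) = 4411/5000 ≈ 0.882200
step 8 [4y] bond c/2=13/800: DF=(779941/800000 − 13/800·(0.962100+0.950700+0.947100+0.934600+0.916300+0.888300+0.882200))/(1+13/800) = 8557/10000 ≈ 0.855700

1 1/2 9621/10000
2 1 9507/10000
3 3/2 9471/10000
4 2 4673/5000
5 5/2 9163/10000
6 3 8883/10000
7 7/2 4411/5000
8 4 8557/10000
s(3.5y) = (1/(4411/5000) − 1)/(7/2) = 1178/30877 ≈ 3.8151%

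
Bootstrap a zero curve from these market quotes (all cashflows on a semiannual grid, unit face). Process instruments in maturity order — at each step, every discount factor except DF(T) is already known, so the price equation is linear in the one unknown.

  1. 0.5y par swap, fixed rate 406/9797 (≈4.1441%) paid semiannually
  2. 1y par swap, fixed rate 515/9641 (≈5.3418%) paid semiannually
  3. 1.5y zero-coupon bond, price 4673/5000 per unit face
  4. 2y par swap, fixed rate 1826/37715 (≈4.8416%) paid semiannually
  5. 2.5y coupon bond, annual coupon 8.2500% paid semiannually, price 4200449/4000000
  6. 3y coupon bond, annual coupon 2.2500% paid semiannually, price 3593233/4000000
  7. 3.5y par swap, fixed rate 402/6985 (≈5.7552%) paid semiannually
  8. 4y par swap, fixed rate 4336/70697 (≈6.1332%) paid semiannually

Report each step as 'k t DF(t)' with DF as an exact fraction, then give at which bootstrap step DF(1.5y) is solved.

step 1 [0.5y] swap r/2=203/9797: DF=(1 − 203/9797·(0))/(1+203/9797) = 9797/10000 ≈ 0.979700
step 2 [1y] swap r/2=515/19282: DF=(1 − 515/19282·(0.979700))/(1+515/19282) = 1897/2000 ≈ 0.948500
step 3 [1.5y] zero: DF = P = 4673/5000 ≈ 0.934600
step 4 [2y] swap r/2=913/37715: DF=(1 − 913/37715·(0.979700+0.948500+0.934600))/(1+913/37715) = 9087/10000 ≈ 0.908700
step 5 [2.5y] bond c/2=33/800: DF=(4200449/4000000 − 33/800·(0.979700+0.948500+0.934600+0.908700))/(1+33/800) = 8591/10000 ≈ 0.859100
step 6 [3y] bond c/2=9/800: DF=(3593233/4000000 − 9/800·(0.979700+0.948500+0.934600+0.908700+0.859100))/(1+9/800) = 523/625 ≈ 0.836800
step 7 [3.5y] swap r/2=201/6985: DF=(1 − 201/6985·(0.979700+0.948500+0.934600+0.908700+0.859100+0.836800))/(1+201/6985) = 8191/10000 ≈ 0.819100
step 8 [4y] swap r/2=2168/70697: DF=(1 − 2168/70697·(0.979700+0.948500+0.934600+0.908700+0.859100+0.836800+0.819100))/(1+2168/70697) = 979/1250 ≈ 0.783200

1 1/2 9797/10000
2 1 1897/2000
3 3/2 4673/5000
4 2 9087/10000
5 5/2 8591/10000
6 3 523/625
7 7/2 8191/10000
8 4 979/1250
DF(1.5y) is solved at step 3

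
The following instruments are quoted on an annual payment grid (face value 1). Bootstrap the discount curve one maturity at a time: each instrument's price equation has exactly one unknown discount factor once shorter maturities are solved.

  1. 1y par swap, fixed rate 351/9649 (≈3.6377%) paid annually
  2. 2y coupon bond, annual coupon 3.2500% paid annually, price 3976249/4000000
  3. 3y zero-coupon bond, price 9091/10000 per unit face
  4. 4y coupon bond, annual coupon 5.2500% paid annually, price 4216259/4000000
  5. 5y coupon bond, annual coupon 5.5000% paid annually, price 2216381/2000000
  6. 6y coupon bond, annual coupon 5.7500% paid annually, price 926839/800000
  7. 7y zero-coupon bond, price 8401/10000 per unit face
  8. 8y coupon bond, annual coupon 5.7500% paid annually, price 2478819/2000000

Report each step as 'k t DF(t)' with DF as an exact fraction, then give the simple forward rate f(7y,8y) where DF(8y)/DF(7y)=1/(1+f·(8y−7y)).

1 1 9649/10000
2 2 2331/2500
3 3 9091/10000
4 4 1723/2000
5 5 537/625
6 6 4247/5000
7 7 8401/10000
8 8 417/500
f(7y,8y) = ((8401/10000)/(417/500) − 1)/(1) = 61/8340 ≈ 0.7314%

step 1 [1y] swap r/1=351/9649: DF=(1 − 351/9649·(0))/(1+351/9649) = 9649/10000 ≈ 0.964900
step 2 [2y] bond c/1=13/400: DF=(3976249/4000000 − 13/400·(0.964900))/(1+13/400) = 2331/2500 ≈ 0.932400
step 3 [3y] zero: DF = P = 9091/10000 ≈ 0.909100
step 4 [4y] bond c/1=21/400: DF=(4216259/4000000 − 21/400·(0.964900+0.932400+0.909100))/(1+21/400) = 1723/2000 ≈ 0.861500
step 5 [5y] bond c/1=11/200: DF=(2216381/2000000 − 11/200·(0.964900+0.932400+0.909100+0.861500))/(1+11/200) = 537/625 ≈ 0.859200
step 6 [6y] bond c/1=23/400: DF=(926839/800000 − 23/400·(0.964900+0.932400+0.909100+0.861500+0.859200))/(1+23/400) = 4247/5000 ≈ 0.849400
step 7 [7y] zero: DF = P = 8401/10000 ≈ 0.840100
step 8 [8y] bond c/1=23/400: DF=(2478819/2000000 − 23/400·(0.964900+0.932400+0.909100+0.861500+0.859200+0.849400+0.840100))/(1+23/400) = 417/500 ≈ 0.834000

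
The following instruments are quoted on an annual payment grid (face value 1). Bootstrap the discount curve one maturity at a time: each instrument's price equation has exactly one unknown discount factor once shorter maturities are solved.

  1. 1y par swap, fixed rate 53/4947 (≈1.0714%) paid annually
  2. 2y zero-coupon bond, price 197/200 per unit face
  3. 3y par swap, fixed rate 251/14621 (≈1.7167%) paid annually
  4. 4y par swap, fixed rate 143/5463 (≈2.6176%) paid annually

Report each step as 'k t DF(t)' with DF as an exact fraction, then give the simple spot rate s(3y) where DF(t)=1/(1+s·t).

1 1 4947/5000
2 2 197/200
3 3 4749/5000
4 4 8999/10000
s(3y) = (1/(4749/5000) − 1)/(3) = 251/14247 ≈ 1.7618%

step 1 [1y] swap r/1=53/4947: DF=(1 − 53/4947·(0))/(1+53/4947) = 4947/5000 ≈ 0.989400
step 2 [2y] zero: DF = P = 197/200 ≈ 0.985000
step 3 [3y] swap r/1=251/14621: DF=(1 − 251/14621·(0.989400+0.985000))/(1+251/14621) = 4749/5000 ≈ 0.949800
step 4 [4y] swap r/1=143/5463: DF=(1 − 143/5463·(0.989400+0.985000+0.949800))/(1+143/5463) = 8999/10000 ≈ 0.899900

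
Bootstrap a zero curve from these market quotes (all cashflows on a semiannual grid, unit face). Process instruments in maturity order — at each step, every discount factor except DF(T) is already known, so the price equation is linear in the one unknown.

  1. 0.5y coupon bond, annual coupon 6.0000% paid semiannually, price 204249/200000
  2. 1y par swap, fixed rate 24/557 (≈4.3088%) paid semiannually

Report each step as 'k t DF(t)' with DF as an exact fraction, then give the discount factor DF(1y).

1 1/2 1983/2000
2 1 479/500
DF(1y) = 479/500 ≈ 0.958000

step 1 [0.5y] bond c/2=3/100: DF=(204249/200000 − 3/100·(0))/(1+3/100) = 1983/2000 ≈ 0.991500
step 2 [1y] swap r/2=12/557: DF=(1 − 12/557·(0.991500))/(1+12/557) = 479/500 ≈ 0.958000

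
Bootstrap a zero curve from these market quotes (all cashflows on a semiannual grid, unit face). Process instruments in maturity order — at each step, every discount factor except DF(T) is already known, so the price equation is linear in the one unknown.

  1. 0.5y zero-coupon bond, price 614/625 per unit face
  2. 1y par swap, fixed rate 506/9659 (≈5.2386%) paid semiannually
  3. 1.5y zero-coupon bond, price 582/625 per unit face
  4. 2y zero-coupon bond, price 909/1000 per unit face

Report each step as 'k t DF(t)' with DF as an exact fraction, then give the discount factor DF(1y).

1 1/2 614/625
2 1 4747/5000
3 3/2 582/625
4 2 909/1000
DF(1y) = 4747/5000 ≈ 0.949400

step 1 [0.5y] zero: DF = P = 614/625 ≈ 0.982400
step 2 [1y] swap r/2=253/9659: DF=(1 − 253/9659·(0.982400))/(1+253/9659) = 4747/5000 ≈ 0.949400
step 3 [1.5y] zero: DF = P = 582/625 ≈ 0.931200
step 4 [2y] zero: DF = P = 909/1000 ≈ 0.909000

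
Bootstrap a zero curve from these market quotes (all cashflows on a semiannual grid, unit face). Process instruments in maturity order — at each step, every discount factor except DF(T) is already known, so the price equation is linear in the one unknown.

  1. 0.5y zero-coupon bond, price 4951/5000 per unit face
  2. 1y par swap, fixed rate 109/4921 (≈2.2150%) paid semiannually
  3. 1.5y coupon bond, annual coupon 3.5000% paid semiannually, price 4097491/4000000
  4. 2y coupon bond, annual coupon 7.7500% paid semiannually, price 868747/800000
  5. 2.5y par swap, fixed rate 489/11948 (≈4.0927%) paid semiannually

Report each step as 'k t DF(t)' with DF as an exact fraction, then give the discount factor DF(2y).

1 1/2 4951/5000
2 1 4891/5000
3 3/2 9729/10000
4 2 9357/10000
5 5/2 4511/5000
DF(2y) = 9357/10000 ≈ 0.935700

step 1 [0.5y] zero: DF = P = 4951/5000 ≈ 0.990200
step 2 [1y] swap r/2=109/9842: DF=(1 − 109/9842·(0.990200))/(1+109/9842) = 4891/5000 ≈ 0.978200
step 3 [1.5y] bond c/2=7/400: DF=(4097491/4000000 − 7/400·(0.990200+0.978200))/(1+7/400) = 9729/10000 ≈ 0.972900
step 4 [2y] bond c/2=31/800: DF=(868747/800000 − 31/800·(0.990200+0.978200+0.972900))/(1+31/800) = 9357/10000 ≈ 0.935700
step 5 [2.5y] swap r/2=489/23896: DF=(1 − 489/23896·(0.990200+0.978200+0.972900+0.935700))/(1+489/23896) = 4511/5000 ≈ 0.902200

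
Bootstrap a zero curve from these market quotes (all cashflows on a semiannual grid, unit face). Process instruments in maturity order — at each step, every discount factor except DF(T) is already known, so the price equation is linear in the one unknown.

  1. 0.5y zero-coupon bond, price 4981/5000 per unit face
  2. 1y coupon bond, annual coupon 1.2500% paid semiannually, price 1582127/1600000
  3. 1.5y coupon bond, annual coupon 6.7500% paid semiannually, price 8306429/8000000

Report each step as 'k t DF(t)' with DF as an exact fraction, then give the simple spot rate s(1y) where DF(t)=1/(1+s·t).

1 1/2 4981/5000
2 1 1953/2000
3 3/2 47/50
s(1y) = (1/(1953/2000) − 1)/(1) = 47/1953 ≈ 2.4066%

step 1 [0.5y] zero: DF = P = 4981/5000 ≈ 0.996200
step 2 [1y] bond c/2=1/160: DF=(1582127/1600000 − 1/160·(0.996200))/(1+1/160) = 1953/2000 ≈ 0.976500
step 3 [1.5y] bond c/2=27/800: DF=(8306429/8000000 − 27/800·(0.996200+0.976500))/(1+27/800) = 47/50 ≈ 0.940000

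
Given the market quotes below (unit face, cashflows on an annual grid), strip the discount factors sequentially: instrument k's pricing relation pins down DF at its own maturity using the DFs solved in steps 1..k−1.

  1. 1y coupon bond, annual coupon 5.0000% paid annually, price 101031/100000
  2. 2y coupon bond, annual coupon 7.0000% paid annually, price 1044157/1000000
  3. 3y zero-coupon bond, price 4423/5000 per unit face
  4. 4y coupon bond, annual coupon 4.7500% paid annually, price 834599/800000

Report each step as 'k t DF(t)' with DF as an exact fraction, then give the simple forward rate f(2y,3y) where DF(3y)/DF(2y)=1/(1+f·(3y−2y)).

1 1 4811/5000
2 2 9129/10000
3 3 4423/5000
4 4 2177/2500
f(2y,3y) = ((9129/10000)/(4423/5000) − 1)/(1) = 283/8846 ≈ 3.1992%

step 1 [1y] bond c/1=1/20: DF=(101031/100000 − 1/20·(0))/(1+1/20) = 4811/5000 ≈ 0.962200
step 2 [2y] bond c/1=7/100: DF=(1044157/1000000 − 7/100·(0.962200))/(1+7/100) = 9129/10000 ≈ 0.912900
step 3 [3y] zero: DF = P = 4423/5000 ≈ 0.884600
step 4 [4y] bond c/1=19/400: DF=(834599/800000 − 19/400·(0.962200+0.912900+0.884600))/(1+19/400) = 2177/2500 ≈ 0.870800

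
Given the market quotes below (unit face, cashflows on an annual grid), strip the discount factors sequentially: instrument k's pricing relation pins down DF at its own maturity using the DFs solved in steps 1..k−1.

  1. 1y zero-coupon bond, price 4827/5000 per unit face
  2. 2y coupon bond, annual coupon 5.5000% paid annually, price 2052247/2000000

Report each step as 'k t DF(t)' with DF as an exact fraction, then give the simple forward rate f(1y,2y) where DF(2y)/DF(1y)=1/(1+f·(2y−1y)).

1 1 4827/5000
2 2 9223/10000
f(1y,2y) = ((4827/5000)/(9223/10000) − 1)/(1) = 431/9223 ≈ 4.6731%

step 1 [1y] zero: DF = P = 4827/5000 ≈ 0.965400
step 2 [2y] bond c/1=11/200: DF=(2052247/2000000 − 11/200·(0.965400))/(1+11/200) = 9223/10000 ≈ 0.922300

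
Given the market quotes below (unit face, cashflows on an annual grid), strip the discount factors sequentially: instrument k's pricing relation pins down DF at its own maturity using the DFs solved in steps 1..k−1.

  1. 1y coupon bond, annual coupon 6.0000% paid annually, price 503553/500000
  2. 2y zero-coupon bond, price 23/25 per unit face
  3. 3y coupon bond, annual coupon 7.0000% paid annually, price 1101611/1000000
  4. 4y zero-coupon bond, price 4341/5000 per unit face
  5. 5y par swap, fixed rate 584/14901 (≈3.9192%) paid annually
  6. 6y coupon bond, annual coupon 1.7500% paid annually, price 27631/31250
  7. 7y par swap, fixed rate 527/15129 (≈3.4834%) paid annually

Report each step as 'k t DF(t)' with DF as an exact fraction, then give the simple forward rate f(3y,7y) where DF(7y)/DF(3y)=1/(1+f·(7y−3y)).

step 1 [1y] bond c/1=3/50: DF=(503553/500000 − 3/50·(0))/(1+3/50) = 9501/10000 ≈ 0.950100
step 2 [2y] zero: DF = P = 23/25 ≈ 0.920000
step 3 [3y] bond c/1=7/100: DF=(1101611/1000000 − 7/100·(0.950100+0.920000))/(1+7/100) = 567/625 ≈ 0.907200
step 4 [4y] zero: DF = P = 4341/5000 ≈ 0.868200
step 5 [5y] swap r/1=584/14901: DF=(1 − 584/14901·(0.950100+0.920000+0.907200+0.868200))/(1+584/14901) = 1031/1250 ≈ 0.824800
step 6 [6y] bond c/1=7/400: DF=(27631/31250 − 7/400·(0.950100+0.920000+0.907200+0.868200+0.824800))/(1+7/400) = 7921/10000 ≈ 0.792100
step 7 [7y] swap r/1=527/15129: DF=(1 − 527/15129·(0.950100+0.920000+0.907200+0.868200+0.824800+0.792100))/(1+527/15129) = 1973/2500 ≈ 0.789200

1 1 9501/10000
2 2 23/25
3 3 567/625
4 4 4341/5000
5 5 1031/1250
6 6 7921/10000
7 7 1973/2500
f(3y,7y) = ((567/625)/(1973/2500) − 1)/(4) = 295/7892 ≈ 3.7380%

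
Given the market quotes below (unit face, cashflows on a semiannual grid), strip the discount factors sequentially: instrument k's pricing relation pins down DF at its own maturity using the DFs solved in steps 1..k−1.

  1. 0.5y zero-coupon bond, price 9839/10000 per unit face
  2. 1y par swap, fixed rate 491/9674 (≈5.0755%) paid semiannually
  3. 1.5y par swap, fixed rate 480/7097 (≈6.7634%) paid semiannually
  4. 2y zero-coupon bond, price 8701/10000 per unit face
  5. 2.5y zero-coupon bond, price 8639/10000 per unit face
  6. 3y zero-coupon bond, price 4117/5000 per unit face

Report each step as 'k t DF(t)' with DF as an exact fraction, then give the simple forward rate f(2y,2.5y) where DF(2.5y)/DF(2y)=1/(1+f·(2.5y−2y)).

1 1/2 9839/10000
2 1 9509/10000
3 3/2 113/125
4 2 8701/10000
5 5/2 8639/10000
6 3 4117/5000
f(2y,2.5y) = ((8701/10000)/(8639/10000) − 1)/(1/2) = 124/8639 ≈ 1.4354%

step 1 [0.5y] zero: DF = P = 9839/10000 ≈ 0.983900
step 2 [1y] swap r/2=491/19348: DF=(1 − 491/19348·(0.983900))/(1+491/19348) = 9509/10000 ≈ 0.950900
step 3 [1.5y] swap r/2=240/7097: DF=(1 − 240/7097·(0.983900+0.950900))/(1+240/7097) = 113/125 ≈ 0.904000
step 4 [2y] zero: DF = P = 8701/10000 ≈ 0.870100
step 5 [2.5y] zero: DF = P = 8639/10000 ≈ 0.863900
step 6 [3y] zero: DF = P = 4117/5000 ≈ 0.823400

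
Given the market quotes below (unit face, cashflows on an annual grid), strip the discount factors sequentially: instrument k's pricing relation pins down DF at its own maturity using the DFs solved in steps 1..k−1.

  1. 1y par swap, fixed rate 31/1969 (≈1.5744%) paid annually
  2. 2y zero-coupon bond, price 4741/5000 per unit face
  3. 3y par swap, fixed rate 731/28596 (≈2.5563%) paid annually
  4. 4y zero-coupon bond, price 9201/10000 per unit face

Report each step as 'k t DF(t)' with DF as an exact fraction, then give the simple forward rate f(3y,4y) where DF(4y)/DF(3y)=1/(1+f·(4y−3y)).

step 1 [1y] swap r/1=31/1969: DF=(1 − 31/1969·(0))/(1+31/1969) = 1969/2000 ≈ 0.984500
step 2 [2y] zero: DF = P = 4741/5000 ≈ 0.948200
step 3 [3y] swap r/1=731/28596: DF=(1 − 731/28596·(0.984500+0.948200))/(1+731/28596) = 9269/10000 ≈ 0.926900
step 4 [4y] zero: DF = P = 9201/10000 ≈ 0.920100

1 1 1969/2000
2 2 4741/5000
3 3 9269/10000
4 4 9201/10000
f(3y,4y) = ((9269/10000)/(9201/10000) − 1)/(1) = 68/9201 ≈ 0.7391%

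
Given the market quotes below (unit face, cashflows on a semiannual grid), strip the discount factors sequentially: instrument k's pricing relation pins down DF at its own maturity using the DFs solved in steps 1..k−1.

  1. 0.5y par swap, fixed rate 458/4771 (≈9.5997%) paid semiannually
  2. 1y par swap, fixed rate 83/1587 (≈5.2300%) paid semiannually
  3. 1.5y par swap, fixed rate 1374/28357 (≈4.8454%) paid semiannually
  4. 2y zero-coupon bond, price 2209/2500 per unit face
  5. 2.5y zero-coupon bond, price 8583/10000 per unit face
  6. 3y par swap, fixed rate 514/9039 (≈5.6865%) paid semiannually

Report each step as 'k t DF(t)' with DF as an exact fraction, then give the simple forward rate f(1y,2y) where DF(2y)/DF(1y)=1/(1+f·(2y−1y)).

step 1 [0.5y] swap r/2=229/4771: DF=(1 − 229/4771·(0))/(1+229/4771) = 4771/5000 ≈ 0.954200
step 2 [1y] swap r/2=83/3174: DF=(1 − 83/3174·(0.954200))/(1+83/3174) = 4751/5000 ≈ 0.950200
step 3 [1.5y] swap r/2=687/28357: DF=(1 − 687/28357·(0.954200+0.950200))/(1+687/28357) = 9313/10000 ≈ 0.931300
step 4 [2y] zero: DF = P = 2209/2500 ≈ 0.883600
step 5 [2.5y] zero: DF = P = 8583/10000 ≈ 0.858300
step 6 [3y] swap r/2=257/9039: DF=(1 − 257/9039·(0.954200+0.950200+0.931300+0.883600+0.858300))/(1+257/9039) = 4229/5000 ≈ 0.845800

1 1/2 4771/5000
2 1 4751/5000
3 3/2 9313/10000
4 2 2209/2500
5 5/2 8583/10000
6 3 4229/5000
f(1y,2y) = ((4751/5000)/(2209/2500) − 1)/(1) = 333/4418 ≈ 7.5373%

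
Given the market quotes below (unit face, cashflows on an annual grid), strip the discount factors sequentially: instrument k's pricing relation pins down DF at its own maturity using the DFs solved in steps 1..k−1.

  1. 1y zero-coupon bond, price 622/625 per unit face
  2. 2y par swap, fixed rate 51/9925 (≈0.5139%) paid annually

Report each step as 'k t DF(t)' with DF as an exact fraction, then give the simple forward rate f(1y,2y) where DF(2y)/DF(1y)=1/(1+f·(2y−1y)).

step 1 [1y] zero: DF = P = 622/625 ≈ 0.995200
step 2 [2y] swap r/1=51/9925: DF=(1 − 51/9925·(0.995200))/(1+51/9925) = 4949/5000 ≈ 0.989800

1 1 622/625
2 2 4949/5000
f(1y,2y) = ((622/625)/(4949/5000) − 1)/(1) = 27/4949 ≈ 0.5456%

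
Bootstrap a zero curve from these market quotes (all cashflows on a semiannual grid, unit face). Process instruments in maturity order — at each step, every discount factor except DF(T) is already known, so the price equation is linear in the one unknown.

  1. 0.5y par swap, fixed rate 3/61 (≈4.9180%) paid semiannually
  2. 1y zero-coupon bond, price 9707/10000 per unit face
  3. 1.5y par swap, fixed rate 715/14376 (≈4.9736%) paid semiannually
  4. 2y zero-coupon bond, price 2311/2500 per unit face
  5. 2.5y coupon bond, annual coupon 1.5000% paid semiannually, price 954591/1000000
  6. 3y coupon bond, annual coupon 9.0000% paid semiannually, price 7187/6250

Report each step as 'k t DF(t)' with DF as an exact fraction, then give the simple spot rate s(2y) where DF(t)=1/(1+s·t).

1 1/2 122/125
2 1 9707/10000
3 3/2 1857/2000
4 2 2311/2500
5 5/2 1149/1250
6 3 2243/2500
s(2y) = (1/(2311/2500) − 1)/(2) = 189/4622 ≈ 4.0891%

step 1 [0.5y] swap r/2=3/122: DF=(1 − 3/122·(0))/(1+3/122) = 122/125 ≈ 0.976000
step 2 [1y] zero: DF = P = 9707/10000 ≈ 0.970700
step 3 [1.5y] swap r/2=715/28752: DF=(1 − 715/28752·(0.976000+0.970700))/(1+715/28752) = 1857/2000 ≈ 0.928500
step 4 [2y] zero: DF = P = 2311/2500 ≈ 0.924400
step 5 [2.5y] bond c/2=3/400: DF=(954591/1000000 − 3/400·(0.976000+0.970700+0.928500+0.924400))/(1+3/400) = 1149/1250 ≈ 0.919200
step 6 [3y] bond c/2=9/200: DF=(7187/6250 − 9/200·(0.976000+0.970700+0.928500+0.924400+0.919200))/(1+9/200) = 2243/2500 ≈ 0.897200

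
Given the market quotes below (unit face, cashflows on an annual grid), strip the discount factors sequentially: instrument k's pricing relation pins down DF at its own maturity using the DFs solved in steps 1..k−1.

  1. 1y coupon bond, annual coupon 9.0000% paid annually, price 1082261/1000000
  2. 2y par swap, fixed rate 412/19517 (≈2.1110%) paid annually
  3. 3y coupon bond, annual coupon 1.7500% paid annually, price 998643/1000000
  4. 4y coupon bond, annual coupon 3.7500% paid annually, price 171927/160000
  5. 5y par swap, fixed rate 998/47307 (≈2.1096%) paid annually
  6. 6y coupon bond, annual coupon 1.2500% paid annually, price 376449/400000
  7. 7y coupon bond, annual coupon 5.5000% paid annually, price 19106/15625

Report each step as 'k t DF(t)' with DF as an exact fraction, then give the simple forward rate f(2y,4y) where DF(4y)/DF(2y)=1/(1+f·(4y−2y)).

step 1 [1y] bond c/1=9/100: DF=(1082261/1000000 − 9/100·(0))/(1+9/100) = 9929/10000 ≈ 0.992900
step 2 [2y] swap r/1=412/19517: DF=(1 − 412/19517·(0.992900))/(1+412/19517) = 2397/2500 ≈ 0.958800
step 3 [3y] bond c/1=7/400: DF=(998643/1000000 − 7/400·(0.992900+0.958800))/(1+7/400) = 9479/10000 ≈ 0.947900
step 4 [4y] bond c/1=3/80: DF=(171927/160000 − 3/80·(0.992900+0.958800+0.947900))/(1+3/80) = 9309/10000 ≈ 0.930900
step 5 [5y] swap r/1=998/47307: DF=(1 − 998/47307·(0.992900+0.958800+0.947900+0.930900))/(1+998/47307) = 4501/5000 ≈ 0.900200
step 6 [6y] bond c/1=1/80: DF=(376449/400000 − 1/80·(0.992900+0.958800+0.947900+0.930900+0.900200))/(1+1/80) = 8711/10000 ≈ 0.871100
step 7 [7y] bond c/1=11/200: DF=(19106/15625 − 11/200·(0.992900+0.958800+0.947900+0.930900+0.900200+0.871100))/(1+11/200) = 867/1000 ≈ 0.867000

1 1 9929/10000
2 2 2397/2500
3 3 9479/10000
4 4 9309/10000
5 5 4501/5000
6 6 8711/10000
7 7 867/1000
f(2y,4y) = ((2397/2500)/(9309/10000) − 1)/(2) = 93/6206 ≈ 1.4985%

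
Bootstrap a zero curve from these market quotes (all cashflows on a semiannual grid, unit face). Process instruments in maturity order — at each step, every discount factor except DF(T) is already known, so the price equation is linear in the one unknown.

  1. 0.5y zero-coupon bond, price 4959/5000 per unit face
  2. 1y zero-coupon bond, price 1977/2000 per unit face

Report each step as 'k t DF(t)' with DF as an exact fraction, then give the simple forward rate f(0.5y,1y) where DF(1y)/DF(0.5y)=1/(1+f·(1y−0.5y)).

1 1/2 4959/5000
2 1 1977/2000
f(0.5y,1y) = ((4959/5000)/(1977/2000) − 1)/(1/2) = 22/3295 ≈ 0.6677%

step 1 [0.5y] zero: DF = P = 4959/5000 ≈ 0.991800
step 2 [1y] zero: DF = P = 1977/2000 ≈ 0.988500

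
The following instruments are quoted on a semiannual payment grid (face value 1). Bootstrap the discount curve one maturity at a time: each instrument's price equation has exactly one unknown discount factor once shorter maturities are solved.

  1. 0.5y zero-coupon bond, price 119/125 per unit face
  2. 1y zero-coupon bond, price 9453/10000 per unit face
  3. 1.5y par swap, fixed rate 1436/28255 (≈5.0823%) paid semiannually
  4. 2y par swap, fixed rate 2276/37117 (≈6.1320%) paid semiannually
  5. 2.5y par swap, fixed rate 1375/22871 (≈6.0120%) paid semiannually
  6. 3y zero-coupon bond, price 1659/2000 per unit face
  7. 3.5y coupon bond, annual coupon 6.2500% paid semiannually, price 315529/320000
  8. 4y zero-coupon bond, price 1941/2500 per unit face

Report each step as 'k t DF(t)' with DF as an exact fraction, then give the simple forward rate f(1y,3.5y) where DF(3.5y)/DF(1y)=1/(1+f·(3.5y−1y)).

step 1 [0.5y] zero: DF = P = 119/125 ≈ 0.952000
step 2 [1y] zero: DF = P = 9453/10000 ≈ 0.945300
step 3 [1.5y] swap r/2=718/28255: DF=(1 − 718/28255·(0.952000+0.945300))/(1+718/28255) = 4641/5000 ≈ 0.928200
step 4 [2y] swap r/2=1138/37117: DF=(1 − 1138/37117·(0.952000+0.945300+0.928200))/(1+1138/37117) = 4431/5000 ≈ 0.886200
step 5 [2.5y] swap r/2=1375/45742: DF=(1 − 1375/45742·(0.952000+0.945300+0.928200+0.886200))/(1+1375/45742) = 69/80 ≈ 0.862500
step 6 [3y] zero: DF = P = 1659/2000 ≈ 0.829500
step 7 [3.5y] bond c/2=1/32: DF=(315529/320000 − 1/32·(0.952000+0.945300+0.928200+0.886200+0.862500+0.829500))/(1+1/32) = 1981/2500 ≈ 0.792400
step 8 [4y] zero: DF = P = 1941/2500 ≈ 0.776400

1 1/2 119/125
2 1 9453/10000
3 3/2 4641/5000
4 2 4431/5000
5 5/2 69/80
6 3 1659/2000
7 7/2 1981/2500
8 4 1941/2500
f(1y,3.5y) = ((9453/10000)/(1981/2500) − 1)/(5/2) = 1529/19810 ≈ 7.7183%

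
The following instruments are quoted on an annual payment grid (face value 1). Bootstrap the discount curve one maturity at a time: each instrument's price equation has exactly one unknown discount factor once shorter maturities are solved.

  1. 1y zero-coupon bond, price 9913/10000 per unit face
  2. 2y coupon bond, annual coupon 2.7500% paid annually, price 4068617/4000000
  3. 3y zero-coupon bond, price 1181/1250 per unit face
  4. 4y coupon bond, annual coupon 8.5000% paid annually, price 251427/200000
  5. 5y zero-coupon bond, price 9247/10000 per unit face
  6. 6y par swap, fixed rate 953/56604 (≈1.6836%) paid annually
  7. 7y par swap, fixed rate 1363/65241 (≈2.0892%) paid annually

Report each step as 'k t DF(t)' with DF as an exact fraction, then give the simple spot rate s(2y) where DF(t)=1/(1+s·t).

step 1 [1y] zero: DF = P = 9913/10000 ≈ 0.991300
step 2 [2y] bond c/1=11/400: DF=(4068617/4000000 − 11/400·(0.991300))/(1+11/400) = 4817/5000 ≈ 0.963400
step 3 [3y] zero: DF = P = 1181/1250 ≈ 0.944800
step 4 [4y] bond c/1=17/200: DF=(251427/200000 − 17/200·(0.991300+0.963400+0.944800))/(1+17/200) = 1863/2000 ≈ 0.931500
step 5 [5y] zero: DF = P = 9247/10000 ≈ 0.924700
step 6 [6y] swap r/1=953/56604: DF=(1 − 953/56604·(0.991300+0.963400+0.944800+0.931500+0.924700))/(1+953/56604) = 9047/10000 ≈ 0.904700
step 7 [7y] swap r/1=1363/65241: DF=(1 − 1363/65241·(0.991300+0.963400+0.944800+0.931500+0.924700+0.904700))/(1+1363/65241) = 8637/10000 ≈ 0.863700

1 1 9913/10000
2 2 4817/5000
3 3 1181/1250
4 4 1863/2000
5 5 9247/10000
6 6 9047/10000
7 7 8637/10000
s(2y) = (1/(4817/5000) − 1)/(2) = 183/9634 ≈ 1.8995%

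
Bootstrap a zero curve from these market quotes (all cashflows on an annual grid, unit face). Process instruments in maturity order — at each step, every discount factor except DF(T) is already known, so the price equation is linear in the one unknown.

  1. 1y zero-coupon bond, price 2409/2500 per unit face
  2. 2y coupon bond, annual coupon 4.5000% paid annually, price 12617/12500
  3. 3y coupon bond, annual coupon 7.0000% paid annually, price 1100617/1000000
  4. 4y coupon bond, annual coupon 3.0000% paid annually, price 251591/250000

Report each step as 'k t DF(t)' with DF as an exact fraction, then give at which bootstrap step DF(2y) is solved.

step 1 [1y] zero: DF = P = 2409/2500 ≈ 0.963600
step 2 [2y] bond c/1=9/200: DF=(12617/12500 − 9/200·(0.963600))/(1+9/200) = 2311/2500 ≈ 0.924400
step 3 [3y] bond c/1=7/100: DF=(1100617/1000000 − 7/100·(0.963600+0.924400))/(1+7/100) = 9051/10000 ≈ 0.905100
step 4 [4y] bond c/1=3/100: DF=(251591/250000 − 3/100·(0.963600+0.924400+0.905100))/(1+3/100) = 8957/10000 ≈ 0.895700

1 1 2409/2500
2 2 2311/2500
3 3 9051/10000
4 4 8957/10000
DF(2y) is solved at step 2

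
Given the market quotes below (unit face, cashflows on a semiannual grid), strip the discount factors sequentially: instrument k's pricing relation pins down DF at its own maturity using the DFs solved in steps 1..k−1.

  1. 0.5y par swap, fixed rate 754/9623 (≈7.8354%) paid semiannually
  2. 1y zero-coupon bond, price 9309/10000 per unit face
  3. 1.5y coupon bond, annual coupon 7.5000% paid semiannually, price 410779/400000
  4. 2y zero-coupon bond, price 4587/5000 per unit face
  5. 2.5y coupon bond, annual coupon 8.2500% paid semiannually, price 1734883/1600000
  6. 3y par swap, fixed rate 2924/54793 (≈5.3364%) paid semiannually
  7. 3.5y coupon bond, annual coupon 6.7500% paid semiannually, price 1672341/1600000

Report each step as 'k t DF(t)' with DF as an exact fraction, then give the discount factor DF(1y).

step 1 [0.5y] swap r/2=377/9623: DF=(1 − 377/9623·(0))/(1+377/9623) = 9623/10000 ≈ 0.962300
step 2 [1y] zero: DF = P = 9309/10000 ≈ 0.930900
step 3 [1.5y] bond c/2=3/80: DF=(410779/400000 − 3/80·(0.962300+0.930900))/(1+3/80) = 4607/5000 ≈ 0.921400
step 4 [2y] zero: DF = P = 4587/5000 ≈ 0.917400
step 5 [2.5y] bond c/2=33/800: DF=(1734883/1600000 − 33/800·(0.962300+0.930900+0.921400+0.917400))/(1+33/800) = 1787/2000 ≈ 0.893500
step 6 [3y] swap r/2=1462/54793: DF=(1 − 1462/54793·(0.962300+0.930900+0.921400+0.917400+0.893500))/(1+1462/54793) = 4269/5000 ≈ 0.853800
step 7 [3.5y] bond c/2=27/800: DF=(1672341/1600000 − 27/800·(0.962300+0.930900+0.921400+0.917400+0.893500+0.853800))/(1+27/800) = 4161/5000 ≈ 0.832200

1 1/2 9623/10000
2 1 9309/10000
3 3/2 4607/5000
4 2 4587/5000
5 5/2 1787/2000
6 3 4269/5000
7 7/2 4161/5000
DF(1y) = 9309/10000 ≈ 0.930900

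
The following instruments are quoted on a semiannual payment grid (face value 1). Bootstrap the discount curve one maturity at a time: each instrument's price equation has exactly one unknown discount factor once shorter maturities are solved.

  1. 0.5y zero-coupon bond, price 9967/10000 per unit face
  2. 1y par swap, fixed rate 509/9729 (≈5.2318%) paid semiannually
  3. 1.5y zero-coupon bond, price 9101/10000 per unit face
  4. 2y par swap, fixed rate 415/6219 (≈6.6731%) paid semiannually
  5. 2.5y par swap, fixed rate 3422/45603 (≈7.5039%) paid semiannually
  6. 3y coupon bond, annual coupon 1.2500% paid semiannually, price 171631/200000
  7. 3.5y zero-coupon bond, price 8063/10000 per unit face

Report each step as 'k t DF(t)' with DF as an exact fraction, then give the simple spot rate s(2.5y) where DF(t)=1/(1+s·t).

step 1 [0.5y] zero: DF = P = 9967/10000 ≈ 0.996700
step 2 [1y] swap r/2=509/19458: DF=(1 − 509/19458·(0.996700))/(1+509/19458) = 9491/10000 ≈ 0.949100
step 3 [1.5y] zero: DF = P = 9101/10000 ≈ 0.910100
step 4 [2y] swap r/2=415/12438: DF=(1 − 415/12438·(0.996700+0.949100+0.910100))/(1+415/12438) = 1751/2000 ≈ 0.875500
step 5 [2.5y] swap r/2=1711/45603: DF=(1 − 1711/45603·(0.996700+0.949100+0.910100+0.875500))/(1+1711/45603) = 8289/10000 ≈ 0.828900
step 6 [3y] bond c/2=1/160: DF=(171631/200000 − 1/160·(0.996700+0.949100+0.910100+0.875500+0.828900))/(1+1/160) = 1649/2000 ≈ 0.824500
step 7 [3.5y] zero: DF = P = 8063/10000 ≈ 0.806300

1 1/2 9967/10000
2 1 9491/10000
3 3/2 9101/10000
4 2 1751/2000
5 5/2 8289/10000
6 3 1649/2000
7 7/2 8063/10000
s(2.5y) = (1/(8289/10000) − 1)/(5/2) = 3422/41445 ≈ 8.2567%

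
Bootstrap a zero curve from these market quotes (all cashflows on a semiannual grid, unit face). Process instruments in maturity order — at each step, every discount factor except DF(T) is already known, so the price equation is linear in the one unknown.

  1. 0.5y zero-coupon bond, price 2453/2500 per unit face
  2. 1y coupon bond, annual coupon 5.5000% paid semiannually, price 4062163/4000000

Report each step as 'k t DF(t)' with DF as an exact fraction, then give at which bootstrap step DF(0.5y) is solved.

step 1 [0.5y] zero: DF = P = 2453/2500 ≈ 0.981200
step 2 [1y] bond c/2=11/400: DF=(4062163/4000000 − 11/400·(0.981200))/(1+11/400) = 9621/10000 ≈ 0.962100

1 1/2 2453/2500
2 1 9621/10000
DF(0.5y) is solved at step 1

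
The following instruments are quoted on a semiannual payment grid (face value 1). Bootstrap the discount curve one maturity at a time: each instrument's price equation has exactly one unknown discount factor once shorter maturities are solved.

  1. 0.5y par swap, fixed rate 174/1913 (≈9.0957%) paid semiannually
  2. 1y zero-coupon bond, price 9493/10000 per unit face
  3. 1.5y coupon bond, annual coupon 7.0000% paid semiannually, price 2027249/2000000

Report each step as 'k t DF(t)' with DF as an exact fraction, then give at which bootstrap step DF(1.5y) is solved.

1 1/2 1913/2000
2 1 9493/10000
3 3/2 9149/10000
DF(1.5y) is solved at step 3

step 1 [0.5y] swap r/2=87/1913: DF=(1 − 87/1913·(0))/(1+87/1913) = 1913/2000 ≈ 0.956500
step 2 [1y] zero: DF = P = 9493/10000 ≈ 0.949300
step 3 [1.5y] bond c/2=7/200: DF=(2027249/2000000 − 7/200·(0.956500+0.949300))/(1+7/200) = 9149/10000 ≈ 0.914900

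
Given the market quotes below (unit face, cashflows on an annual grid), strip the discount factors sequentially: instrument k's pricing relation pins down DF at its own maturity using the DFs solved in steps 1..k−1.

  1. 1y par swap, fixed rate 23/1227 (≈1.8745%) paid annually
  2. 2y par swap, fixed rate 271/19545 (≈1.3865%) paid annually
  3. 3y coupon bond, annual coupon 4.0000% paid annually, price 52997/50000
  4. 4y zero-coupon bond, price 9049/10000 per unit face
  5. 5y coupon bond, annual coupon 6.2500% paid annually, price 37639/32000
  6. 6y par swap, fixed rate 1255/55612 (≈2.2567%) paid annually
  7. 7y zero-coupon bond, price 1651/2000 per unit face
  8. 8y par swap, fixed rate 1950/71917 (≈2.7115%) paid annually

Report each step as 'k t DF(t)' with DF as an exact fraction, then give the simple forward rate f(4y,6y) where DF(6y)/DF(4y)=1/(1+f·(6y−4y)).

step 1 [1y] swap r/1=23/1227: DF=(1 − 23/1227·(0))/(1+23/1227) = 1227/1250 ≈ 0.981600
step 2 [2y] swap r/1=271/19545: DF=(1 − 271/19545·(0.981600))/(1+271/19545) = 9729/10000 ≈ 0.972900
step 3 [3y] bond c/1=1/25: DF=(52997/50000 − 1/25·(0.981600+0.972900))/(1+1/25) = 118/125 ≈ 0.944000
step 4 [4y] zero: DF = P = 9049/10000 ≈ 0.904900
step 5 [5y] bond c/1=1/16: DF=(37639/32000 − 1/16·(0.981600+0.972900+0.944000+0.904900))/(1+1/16) = 8833/10000 ≈ 0.883300
step 6 [6y] swap r/1=1255/55612: DF=(1 − 1255/55612·(0.981600+0.972900+0.944000+0.904900+0.883300))/(1+1255/55612) = 1749/2000 ≈ 0.874500
step 7 [7y] zero: DF = P = 1651/2000 ≈ 0.825500
step 8 [8y] swap r/1=1950/71917: DF=(1 − 1950/71917·(0.981600+0.972900+0.944000+0.904900+0.883300+0.874500+0.825500))/(1+1950/71917) = 161/200 ≈ 0.805000

1 1 1227/1250
2 2 9729/10000
3 3 118/125
4 4 9049/10000
5 5 8833/10000
6 6 1749/2000
7 7 1651/2000
8 8 161/200
f(4y,6y) = ((9049/10000)/(1749/2000) − 1)/(2) = 152/8745 ≈ 1.7381%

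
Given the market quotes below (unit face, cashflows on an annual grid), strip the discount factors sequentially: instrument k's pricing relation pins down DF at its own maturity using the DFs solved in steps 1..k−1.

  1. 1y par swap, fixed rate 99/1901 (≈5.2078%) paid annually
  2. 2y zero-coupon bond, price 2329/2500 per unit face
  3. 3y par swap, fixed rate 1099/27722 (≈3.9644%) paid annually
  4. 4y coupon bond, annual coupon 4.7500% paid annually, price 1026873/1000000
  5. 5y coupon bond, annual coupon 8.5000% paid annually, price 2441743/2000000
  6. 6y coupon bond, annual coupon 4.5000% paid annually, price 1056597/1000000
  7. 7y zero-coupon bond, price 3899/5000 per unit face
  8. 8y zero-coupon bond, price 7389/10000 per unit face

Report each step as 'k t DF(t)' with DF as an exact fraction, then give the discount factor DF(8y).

step 1 [1y] swap r/1=99/1901: DF=(1 − 99/1901·(0))/(1+99/1901) = 1901/2000 ≈ 0.950500
step 2 [2y] zero: DF = P = 2329/2500 ≈ 0.931600
step 3 [3y] swap r/1=1099/27722: DF=(1 − 1099/27722·(0.950500+0.931600))/(1+1099/27722) = 8901/10000 ≈ 0.890100
step 4 [4y] bond c/1=19/400: DF=(1026873/1000000 − 19/400·(0.950500+0.931600+0.890100))/(1+19/400) = 4273/5000 ≈ 0.854600
step 5 [5y] bond c/1=17/200: DF=(2441743/2000000 − 17/200·(0.950500+0.931600+0.890100+0.854600))/(1+17/200) = 8411/10000 ≈ 0.841100
step 6 [6y] bond c/1=9/200: DF=(1056597/1000000 − 9/200·(0.950500+0.931600+0.890100+0.854600+0.841100))/(1+9/200) = 8187/10000 ≈ 0.818700
step 7 [7y] zero: DF = P = 3899/5000 ≈ 0.779800
step 8 [8y] zero: DF = P = 7389/10000 ≈ 0.738900

1 1 1901/2000
2 2 2329/2500
3 3 8901/10000
4 4 4273/5000
5 5 8411/10000
6 6 8187/10000
7 7 3899/5000
8 8 7389/10000
DF(8y) = 7389/10000 ≈ 0.738900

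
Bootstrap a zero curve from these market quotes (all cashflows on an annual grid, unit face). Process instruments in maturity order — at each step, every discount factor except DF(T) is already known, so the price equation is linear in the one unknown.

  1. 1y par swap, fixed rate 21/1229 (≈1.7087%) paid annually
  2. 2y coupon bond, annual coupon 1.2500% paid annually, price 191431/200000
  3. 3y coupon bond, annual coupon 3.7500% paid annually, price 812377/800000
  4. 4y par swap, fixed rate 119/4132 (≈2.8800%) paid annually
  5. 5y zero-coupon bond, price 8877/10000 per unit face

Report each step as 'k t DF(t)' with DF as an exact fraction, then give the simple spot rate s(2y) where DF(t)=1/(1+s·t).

1 1 1229/1250
2 2 2333/2500
3 3 1819/2000
4 4 8929/10000
5 5 8877/10000
s(2y) = (1/(2333/2500) − 1)/(2) = 167/4666 ≈ 3.5791%

step 1 [1y] swap r/1=21/1229: DF=(1 − 21/1229·(0))/(1+21/1229) = 1229/1250 ≈ 0.983200
step 2 [2y] bond c/1=1/80: DF=(191431/200000 − 1/80·(0.983200))/(1+1/80) = 2333/2500 ≈ 0.933200
step 3 [3y] bond c/1=3/80: DF=(812377/800000 − 3/80·(0.983200+0.933200))/(1+3/80) = 1819/2000 ≈ 0.909500
step 4 [4y] swap r/1=119/4132: DF=(1 − 119/4132·(0.983200+0.933200+0.909500))/(1+119/4132) = 8929/10000 ≈ 0.892900
step 5 [5y] zero: DF = P = 8877/10000 ≈ 0.887700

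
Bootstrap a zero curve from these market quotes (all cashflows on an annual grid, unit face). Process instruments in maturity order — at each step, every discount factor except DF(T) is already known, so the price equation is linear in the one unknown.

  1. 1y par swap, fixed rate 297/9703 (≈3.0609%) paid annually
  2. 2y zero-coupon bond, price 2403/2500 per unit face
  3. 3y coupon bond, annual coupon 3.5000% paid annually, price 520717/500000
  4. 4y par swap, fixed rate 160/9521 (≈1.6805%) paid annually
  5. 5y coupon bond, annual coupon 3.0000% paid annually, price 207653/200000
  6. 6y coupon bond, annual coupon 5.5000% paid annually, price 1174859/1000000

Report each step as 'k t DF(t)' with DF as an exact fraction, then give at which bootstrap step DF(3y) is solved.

step 1 [1y] swap r/1=297/9703: DF=(1 − 297/9703·(0))/(1+297/9703) = 9703/10000 ≈ 0.970300
step 2 [2y] zero: DF = P = 2403/2500 ≈ 0.961200
step 3 [3y] bond c/1=7/200: DF=(520717/500000 − 7/200·(0.970300+0.961200))/(1+7/200) = 9409/10000 ≈ 0.940900
step 4 [4y] swap r/1=160/9521: DF=(1 − 160/9521·(0.970300+0.961200+0.940900))/(1+160/9521) = 117/125 ≈ 0.936000
step 5 [5y] bond c/1=3/100: DF=(207653/200000 − 3/100·(0.970300+0.961200+0.940900+0.936000))/(1+3/100) = 8971/10000 ≈ 0.897100
step 6 [6y] bond c/1=11/200: DF=(1174859/1000000 − 11/200·(0.970300+0.961200+0.940900+0.936000+0.897100))/(1+11/200) = 8683/10000 ≈ 0.868300

1 1 9703/10000
2 2 2403/2500
3 3 9409/10000
4 4 117/125
5 5 8971/10000
6 6 8683/10000
DF(3y) is solved at step 3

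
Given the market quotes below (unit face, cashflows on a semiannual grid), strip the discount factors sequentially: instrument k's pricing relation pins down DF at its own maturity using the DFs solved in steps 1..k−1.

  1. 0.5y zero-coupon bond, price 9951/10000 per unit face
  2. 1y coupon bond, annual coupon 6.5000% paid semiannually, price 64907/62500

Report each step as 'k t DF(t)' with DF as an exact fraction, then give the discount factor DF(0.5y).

1 1/2 9951/10000
2 1 1949/2000
DF(0.5y) = 9951/10000 ≈ 0.995100

step 1 [0.5y] zero: DF = P = 9951/10000 ≈ 0.995100
step 2 [1y] bond c/2=13/400: DF=(64907/62500 − 13/400·(0.995100))/(1+13/400) = 1949/2000 ≈ 0.974500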